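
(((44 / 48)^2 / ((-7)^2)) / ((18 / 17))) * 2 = 2057 / 63504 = 0.03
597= 597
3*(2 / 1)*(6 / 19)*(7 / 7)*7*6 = 1512 / 19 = 79.58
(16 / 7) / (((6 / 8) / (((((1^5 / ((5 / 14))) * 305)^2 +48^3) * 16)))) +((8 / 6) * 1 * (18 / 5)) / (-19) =81706249736 / 1995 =40955513.65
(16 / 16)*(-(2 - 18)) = 16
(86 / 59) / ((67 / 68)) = 5848 / 3953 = 1.48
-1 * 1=-1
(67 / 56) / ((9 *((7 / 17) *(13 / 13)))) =1139 / 3528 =0.32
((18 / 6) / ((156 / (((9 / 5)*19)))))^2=29241 / 67600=0.43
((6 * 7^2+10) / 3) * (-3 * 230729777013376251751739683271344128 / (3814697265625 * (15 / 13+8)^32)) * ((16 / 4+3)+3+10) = -124229430729610868528201039307337207570838658178262129023601645779930841088 / 1995229412396633876089918051411493131613448020199551217334950758789825439453125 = -0.00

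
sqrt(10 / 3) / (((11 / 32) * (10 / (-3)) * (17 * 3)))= -16 * sqrt(30) / 2805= -0.03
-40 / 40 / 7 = -1 / 7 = -0.14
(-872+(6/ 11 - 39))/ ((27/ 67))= -671005/ 297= -2259.28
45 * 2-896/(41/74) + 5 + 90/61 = -3803259/2501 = -1520.70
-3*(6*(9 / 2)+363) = -1170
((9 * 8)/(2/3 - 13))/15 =-72/185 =-0.39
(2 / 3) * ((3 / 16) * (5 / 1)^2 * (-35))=-875 / 8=-109.38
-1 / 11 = -0.09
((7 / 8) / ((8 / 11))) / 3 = 77 / 192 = 0.40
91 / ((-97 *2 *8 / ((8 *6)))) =-2.81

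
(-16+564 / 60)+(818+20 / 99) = 401743 / 495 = 811.60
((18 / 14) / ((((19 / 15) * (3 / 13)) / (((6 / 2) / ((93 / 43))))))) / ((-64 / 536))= -1685385 / 32984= -51.10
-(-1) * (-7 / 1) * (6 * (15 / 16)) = -315 / 8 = -39.38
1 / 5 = 0.20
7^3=343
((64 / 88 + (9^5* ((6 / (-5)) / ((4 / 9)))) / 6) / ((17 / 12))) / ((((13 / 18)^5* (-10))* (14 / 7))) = 8284372988616 / 1735794775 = 4772.67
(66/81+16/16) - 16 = -383/27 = -14.19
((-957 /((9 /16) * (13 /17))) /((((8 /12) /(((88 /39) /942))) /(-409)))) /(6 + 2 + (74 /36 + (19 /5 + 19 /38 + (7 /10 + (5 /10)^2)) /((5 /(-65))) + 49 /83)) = -259205170048 /4566886493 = -56.76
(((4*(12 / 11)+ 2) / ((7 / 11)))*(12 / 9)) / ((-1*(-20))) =0.67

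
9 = 9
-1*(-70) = 70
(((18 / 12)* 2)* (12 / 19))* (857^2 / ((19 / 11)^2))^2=284312876373080676 / 2476099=114822903435.23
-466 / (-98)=233 / 49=4.76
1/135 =0.01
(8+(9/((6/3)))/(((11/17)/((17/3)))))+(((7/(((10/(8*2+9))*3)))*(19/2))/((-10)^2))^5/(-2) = 830043909445177/17517772800000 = 47.38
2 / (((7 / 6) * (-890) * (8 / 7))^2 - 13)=18 / 12673483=0.00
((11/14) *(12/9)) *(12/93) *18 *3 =7.30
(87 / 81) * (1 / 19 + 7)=3886 / 513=7.58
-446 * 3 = -1338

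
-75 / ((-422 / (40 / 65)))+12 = 33216 / 2743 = 12.11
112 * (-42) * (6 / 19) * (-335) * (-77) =-728038080 / 19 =-38317793.68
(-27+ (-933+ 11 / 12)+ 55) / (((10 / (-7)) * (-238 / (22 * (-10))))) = 119339 / 204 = 585.00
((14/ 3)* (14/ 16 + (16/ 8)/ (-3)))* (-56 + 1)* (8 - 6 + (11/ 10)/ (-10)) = -1617/ 16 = -101.06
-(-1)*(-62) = -62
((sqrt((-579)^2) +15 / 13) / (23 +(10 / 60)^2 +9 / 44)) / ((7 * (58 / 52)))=373329 / 116725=3.20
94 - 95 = -1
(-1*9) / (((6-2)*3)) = -3 / 4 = -0.75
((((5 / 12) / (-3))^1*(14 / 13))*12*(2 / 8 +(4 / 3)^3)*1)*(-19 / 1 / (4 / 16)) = 376390 / 1053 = 357.45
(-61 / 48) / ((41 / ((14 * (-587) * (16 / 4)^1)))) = 250649 / 246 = 1018.90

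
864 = 864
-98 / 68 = -49 / 34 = -1.44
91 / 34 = 2.68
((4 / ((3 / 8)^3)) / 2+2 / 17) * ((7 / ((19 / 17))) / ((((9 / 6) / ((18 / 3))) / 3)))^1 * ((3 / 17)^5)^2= 3207909096 / 38303884108531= 0.00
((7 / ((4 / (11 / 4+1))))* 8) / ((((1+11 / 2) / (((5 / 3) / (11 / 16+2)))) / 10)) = 28000 / 559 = 50.09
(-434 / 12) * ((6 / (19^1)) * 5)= -1085 / 19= -57.11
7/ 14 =1/ 2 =0.50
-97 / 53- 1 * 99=-100.83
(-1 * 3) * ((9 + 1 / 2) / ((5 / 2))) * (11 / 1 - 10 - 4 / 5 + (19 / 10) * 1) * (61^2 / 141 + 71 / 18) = -3413179 / 4700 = -726.21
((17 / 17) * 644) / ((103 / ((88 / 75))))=56672 / 7725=7.34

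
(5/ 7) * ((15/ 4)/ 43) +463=463.06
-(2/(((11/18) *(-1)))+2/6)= 97/33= 2.94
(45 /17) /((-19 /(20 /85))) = -180 /5491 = -0.03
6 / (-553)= -0.01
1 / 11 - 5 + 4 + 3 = 23 / 11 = 2.09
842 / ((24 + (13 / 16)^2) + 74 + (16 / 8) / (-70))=7544320 / 883739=8.54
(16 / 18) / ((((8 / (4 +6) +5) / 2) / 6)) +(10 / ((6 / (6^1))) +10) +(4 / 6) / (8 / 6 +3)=24874 / 1131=21.99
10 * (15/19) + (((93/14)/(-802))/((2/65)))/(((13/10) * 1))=1640025/213332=7.69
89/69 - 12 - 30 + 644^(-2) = -50651885/1244208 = -40.71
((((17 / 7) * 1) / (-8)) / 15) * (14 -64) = 85 / 84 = 1.01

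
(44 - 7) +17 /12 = 461 /12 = 38.42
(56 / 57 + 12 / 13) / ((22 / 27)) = 6354 / 2717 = 2.34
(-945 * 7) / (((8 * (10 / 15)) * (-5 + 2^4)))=-19845 / 176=-112.76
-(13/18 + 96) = -1741/18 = -96.72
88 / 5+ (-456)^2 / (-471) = -332744 / 785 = -423.88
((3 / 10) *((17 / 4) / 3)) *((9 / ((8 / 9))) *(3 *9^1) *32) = 37179 / 10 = 3717.90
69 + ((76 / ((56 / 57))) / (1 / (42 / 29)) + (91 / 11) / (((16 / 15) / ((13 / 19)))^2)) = 5437371975 / 29480704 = 184.44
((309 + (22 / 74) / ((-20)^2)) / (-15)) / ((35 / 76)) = -44.73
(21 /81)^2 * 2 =98 /729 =0.13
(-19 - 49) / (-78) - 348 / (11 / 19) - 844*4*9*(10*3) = -391299574 / 429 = -912120.22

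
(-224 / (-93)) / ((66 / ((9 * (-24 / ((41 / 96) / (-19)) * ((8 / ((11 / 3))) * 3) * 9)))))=3177086976 / 153791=20658.47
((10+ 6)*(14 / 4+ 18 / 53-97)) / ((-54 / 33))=910.90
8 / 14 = 4 / 7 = 0.57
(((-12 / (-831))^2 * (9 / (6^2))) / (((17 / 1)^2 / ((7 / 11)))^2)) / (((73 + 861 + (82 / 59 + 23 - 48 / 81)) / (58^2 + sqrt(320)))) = 2497824 * sqrt(5) / 1183123144100459419 + 1050334992 / 1183123144100459419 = 0.00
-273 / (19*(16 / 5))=-1365 / 304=-4.49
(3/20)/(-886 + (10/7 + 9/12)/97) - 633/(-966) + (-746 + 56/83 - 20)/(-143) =92072814598153/15327496634450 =6.01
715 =715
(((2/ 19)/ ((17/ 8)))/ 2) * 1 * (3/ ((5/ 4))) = 96/ 1615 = 0.06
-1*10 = -10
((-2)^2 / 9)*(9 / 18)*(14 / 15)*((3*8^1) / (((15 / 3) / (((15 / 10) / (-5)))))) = -112 / 375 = -0.30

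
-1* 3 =-3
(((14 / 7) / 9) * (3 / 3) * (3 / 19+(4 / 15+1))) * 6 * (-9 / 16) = -203 / 190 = -1.07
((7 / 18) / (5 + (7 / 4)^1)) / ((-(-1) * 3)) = 14 / 729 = 0.02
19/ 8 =2.38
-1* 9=-9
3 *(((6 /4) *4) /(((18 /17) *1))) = 17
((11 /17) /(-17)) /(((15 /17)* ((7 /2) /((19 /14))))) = -209 /12495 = -0.02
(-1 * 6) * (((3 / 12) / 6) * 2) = -1 / 2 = -0.50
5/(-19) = -5/19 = -0.26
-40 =-40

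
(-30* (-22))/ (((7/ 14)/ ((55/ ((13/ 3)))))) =16753.85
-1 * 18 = -18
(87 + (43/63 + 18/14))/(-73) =-5605/4599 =-1.22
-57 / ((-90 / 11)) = 209 / 30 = 6.97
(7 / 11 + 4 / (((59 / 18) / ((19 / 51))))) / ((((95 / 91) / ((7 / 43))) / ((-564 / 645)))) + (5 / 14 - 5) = -650031566483 / 135660113050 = -4.79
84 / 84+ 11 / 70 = 81 / 70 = 1.16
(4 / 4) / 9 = 1 / 9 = 0.11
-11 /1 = -11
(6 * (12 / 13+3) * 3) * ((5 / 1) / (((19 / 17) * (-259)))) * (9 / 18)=-39015 / 63973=-0.61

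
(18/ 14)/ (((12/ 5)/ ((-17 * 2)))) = -255/ 14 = -18.21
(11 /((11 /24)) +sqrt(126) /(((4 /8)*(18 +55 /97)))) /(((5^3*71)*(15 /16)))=3104*sqrt(14) /79919375 +128 /44375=0.00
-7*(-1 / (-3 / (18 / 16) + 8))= 21 / 16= 1.31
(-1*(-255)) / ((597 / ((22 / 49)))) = 1870 / 9751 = 0.19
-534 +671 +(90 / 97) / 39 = 172787 / 1261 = 137.02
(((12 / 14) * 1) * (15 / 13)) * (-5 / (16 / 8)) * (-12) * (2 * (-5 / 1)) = -27000 / 91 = -296.70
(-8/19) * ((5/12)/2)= -5/57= -0.09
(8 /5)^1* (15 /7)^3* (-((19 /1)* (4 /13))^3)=-2370470400 /753571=-3145.65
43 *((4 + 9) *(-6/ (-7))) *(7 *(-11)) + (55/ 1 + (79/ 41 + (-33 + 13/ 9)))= -36868.63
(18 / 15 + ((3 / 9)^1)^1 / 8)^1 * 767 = 114283 / 120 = 952.36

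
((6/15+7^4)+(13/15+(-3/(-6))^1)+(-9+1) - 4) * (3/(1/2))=71723/5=14344.60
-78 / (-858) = 1 / 11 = 0.09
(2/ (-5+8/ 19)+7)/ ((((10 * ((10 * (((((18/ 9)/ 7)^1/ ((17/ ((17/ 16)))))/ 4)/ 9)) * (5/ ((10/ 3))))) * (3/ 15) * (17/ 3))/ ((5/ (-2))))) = -95928/ 493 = -194.58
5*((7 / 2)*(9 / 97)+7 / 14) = 400 / 97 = 4.12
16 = 16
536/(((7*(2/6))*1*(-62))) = -804/217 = -3.71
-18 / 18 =-1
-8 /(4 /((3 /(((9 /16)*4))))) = -8 /3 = -2.67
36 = 36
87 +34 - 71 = 50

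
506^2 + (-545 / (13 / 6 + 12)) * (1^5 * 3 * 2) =4348688 / 17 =255805.18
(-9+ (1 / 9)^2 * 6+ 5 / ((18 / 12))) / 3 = -151 / 81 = -1.86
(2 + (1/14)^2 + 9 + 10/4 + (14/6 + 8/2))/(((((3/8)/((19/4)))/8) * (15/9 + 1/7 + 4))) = 443270/1281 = 346.03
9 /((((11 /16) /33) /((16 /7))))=6912 /7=987.43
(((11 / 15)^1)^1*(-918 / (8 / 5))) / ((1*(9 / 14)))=-1309 / 2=-654.50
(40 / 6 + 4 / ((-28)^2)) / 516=3923 / 303408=0.01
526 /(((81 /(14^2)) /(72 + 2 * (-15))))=1443344 /27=53457.19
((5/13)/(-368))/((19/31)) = -0.00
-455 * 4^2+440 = -6840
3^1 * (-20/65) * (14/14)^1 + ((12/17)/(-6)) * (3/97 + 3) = -27432/21437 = -1.28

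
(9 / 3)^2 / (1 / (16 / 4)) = 36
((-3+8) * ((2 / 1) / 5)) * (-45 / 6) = -15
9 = 9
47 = 47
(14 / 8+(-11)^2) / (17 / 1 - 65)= -491 / 192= -2.56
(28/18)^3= 2744/729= 3.76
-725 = -725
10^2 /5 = 20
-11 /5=-2.20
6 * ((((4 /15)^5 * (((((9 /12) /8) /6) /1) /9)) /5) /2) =16 /11390625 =0.00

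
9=9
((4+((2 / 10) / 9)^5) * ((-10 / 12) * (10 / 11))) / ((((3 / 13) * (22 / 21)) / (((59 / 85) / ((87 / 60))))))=-7925852035738 / 1320918748875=-6.00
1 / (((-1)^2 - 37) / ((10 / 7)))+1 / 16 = 23 / 1008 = 0.02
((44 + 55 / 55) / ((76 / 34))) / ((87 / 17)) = 4335 / 1102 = 3.93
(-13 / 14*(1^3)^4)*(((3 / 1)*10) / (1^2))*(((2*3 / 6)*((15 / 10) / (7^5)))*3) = -1755 / 235298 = -0.01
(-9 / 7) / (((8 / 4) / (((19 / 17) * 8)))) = -684 / 119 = -5.75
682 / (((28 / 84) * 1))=2046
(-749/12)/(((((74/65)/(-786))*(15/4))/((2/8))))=1275547/444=2872.85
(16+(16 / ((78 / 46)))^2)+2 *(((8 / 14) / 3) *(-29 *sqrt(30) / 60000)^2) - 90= 15.04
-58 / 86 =-29 / 43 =-0.67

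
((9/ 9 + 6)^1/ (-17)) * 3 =-21/ 17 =-1.24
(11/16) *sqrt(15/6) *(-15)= -165 *sqrt(10)/32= -16.31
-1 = -1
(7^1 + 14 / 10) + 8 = 82 / 5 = 16.40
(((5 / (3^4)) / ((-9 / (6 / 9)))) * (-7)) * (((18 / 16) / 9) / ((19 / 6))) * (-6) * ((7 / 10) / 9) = -49 / 83106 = -0.00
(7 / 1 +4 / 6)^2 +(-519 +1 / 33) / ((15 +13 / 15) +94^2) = 385932256 / 6572511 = 58.72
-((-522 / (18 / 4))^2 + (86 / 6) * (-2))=-40282 / 3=-13427.33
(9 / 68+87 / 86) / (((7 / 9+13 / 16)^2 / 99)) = 1716707520 / 38334371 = 44.78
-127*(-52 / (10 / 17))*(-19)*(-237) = 252771402 / 5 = 50554280.40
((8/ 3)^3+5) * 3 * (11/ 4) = 7117/ 36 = 197.69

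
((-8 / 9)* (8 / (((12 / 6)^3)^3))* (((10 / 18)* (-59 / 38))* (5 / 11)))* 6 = 1475 / 45144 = 0.03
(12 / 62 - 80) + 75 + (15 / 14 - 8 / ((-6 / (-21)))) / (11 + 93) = -17587 / 3472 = -5.07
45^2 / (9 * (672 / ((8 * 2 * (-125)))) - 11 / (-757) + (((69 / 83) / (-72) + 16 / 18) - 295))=-1145094975000 / 168021977621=-6.82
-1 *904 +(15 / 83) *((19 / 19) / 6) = -150059 / 166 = -903.97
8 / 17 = 0.47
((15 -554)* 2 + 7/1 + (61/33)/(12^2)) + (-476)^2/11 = 19526.83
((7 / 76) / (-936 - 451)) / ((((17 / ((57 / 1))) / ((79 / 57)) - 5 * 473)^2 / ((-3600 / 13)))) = 9829575 / 2989171685216509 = 0.00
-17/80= -0.21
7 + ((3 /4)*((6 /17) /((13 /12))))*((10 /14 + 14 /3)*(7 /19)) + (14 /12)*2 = 123674 /12597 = 9.82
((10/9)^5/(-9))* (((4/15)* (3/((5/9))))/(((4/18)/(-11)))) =88000/6561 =13.41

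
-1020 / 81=-340 / 27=-12.59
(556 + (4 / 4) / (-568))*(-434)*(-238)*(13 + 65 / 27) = 565419168496 / 639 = 884850028.95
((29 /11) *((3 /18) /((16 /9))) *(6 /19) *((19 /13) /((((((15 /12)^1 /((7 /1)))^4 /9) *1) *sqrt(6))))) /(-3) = -137.40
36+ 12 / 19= 696 / 19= 36.63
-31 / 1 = -31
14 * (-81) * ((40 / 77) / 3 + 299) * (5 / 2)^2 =-46648575 / 22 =-2120389.77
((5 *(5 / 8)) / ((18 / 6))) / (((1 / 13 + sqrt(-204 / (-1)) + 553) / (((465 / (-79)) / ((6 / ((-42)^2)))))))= -122679375 / 37615376 + 443625 *sqrt(51) / 37615376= -3.18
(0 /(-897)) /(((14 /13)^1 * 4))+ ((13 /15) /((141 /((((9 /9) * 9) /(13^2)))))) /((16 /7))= 7 /48880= 0.00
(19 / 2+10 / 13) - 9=33 / 26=1.27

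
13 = 13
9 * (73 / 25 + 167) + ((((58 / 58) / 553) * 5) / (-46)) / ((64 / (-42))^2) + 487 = 187575327037 / 93030400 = 2016.28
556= 556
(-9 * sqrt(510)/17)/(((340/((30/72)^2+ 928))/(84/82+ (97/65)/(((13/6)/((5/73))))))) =-34.97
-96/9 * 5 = -160/3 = -53.33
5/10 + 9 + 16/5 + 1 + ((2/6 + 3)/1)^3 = 13699/270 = 50.74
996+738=1734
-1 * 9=-9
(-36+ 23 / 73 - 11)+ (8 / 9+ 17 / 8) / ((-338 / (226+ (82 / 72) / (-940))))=-2927739841879 / 60117707520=-48.70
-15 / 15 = -1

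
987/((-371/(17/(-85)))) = 141/265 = 0.53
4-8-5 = -9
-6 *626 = -3756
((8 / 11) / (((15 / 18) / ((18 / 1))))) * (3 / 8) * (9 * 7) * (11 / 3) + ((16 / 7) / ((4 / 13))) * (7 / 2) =6934 / 5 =1386.80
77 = 77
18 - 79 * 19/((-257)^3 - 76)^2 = 5186508977870597/288139387659561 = 18.00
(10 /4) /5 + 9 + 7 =33 /2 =16.50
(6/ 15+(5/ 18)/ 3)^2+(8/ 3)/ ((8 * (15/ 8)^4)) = 491377/ 1822500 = 0.27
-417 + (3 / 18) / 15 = -37529 / 90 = -416.99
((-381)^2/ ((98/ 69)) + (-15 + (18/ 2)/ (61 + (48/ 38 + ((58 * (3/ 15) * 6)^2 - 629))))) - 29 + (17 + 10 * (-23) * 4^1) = 10080964647539/ 99557024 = 101258.20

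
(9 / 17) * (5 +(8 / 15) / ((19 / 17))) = 4683 / 1615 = 2.90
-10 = -10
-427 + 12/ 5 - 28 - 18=-2353/ 5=-470.60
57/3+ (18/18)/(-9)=170/9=18.89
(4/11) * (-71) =-284/11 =-25.82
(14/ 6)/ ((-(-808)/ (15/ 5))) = 7/ 808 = 0.01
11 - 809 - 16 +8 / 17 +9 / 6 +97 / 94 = -647987 / 799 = -811.00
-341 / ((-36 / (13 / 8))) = 4433 / 288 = 15.39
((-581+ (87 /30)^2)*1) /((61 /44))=-629849 /1525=-413.02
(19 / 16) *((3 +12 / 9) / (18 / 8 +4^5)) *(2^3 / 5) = 494 / 61575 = 0.01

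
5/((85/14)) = 14/17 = 0.82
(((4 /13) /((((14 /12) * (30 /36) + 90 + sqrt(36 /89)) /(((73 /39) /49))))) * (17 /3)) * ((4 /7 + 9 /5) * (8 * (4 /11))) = 180843215360 /35802716258309 - 670076928 * sqrt(89) /179013581291545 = 0.01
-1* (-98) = 98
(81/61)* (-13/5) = -3.45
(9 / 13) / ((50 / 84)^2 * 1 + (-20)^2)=15876 / 9180925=0.00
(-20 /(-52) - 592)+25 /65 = -7686 /13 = -591.23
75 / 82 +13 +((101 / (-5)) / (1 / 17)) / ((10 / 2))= -112269 / 2050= -54.77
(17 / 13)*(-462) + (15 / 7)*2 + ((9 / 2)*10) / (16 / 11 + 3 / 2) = -53202 / 91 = -584.64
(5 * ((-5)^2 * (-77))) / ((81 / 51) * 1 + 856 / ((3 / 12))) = -32725 / 11647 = -2.81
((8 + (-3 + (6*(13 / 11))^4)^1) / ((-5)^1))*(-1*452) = 16763893972 / 73205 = 228999.30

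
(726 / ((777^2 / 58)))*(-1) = -14036 / 201243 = -0.07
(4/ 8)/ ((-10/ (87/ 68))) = -87/ 1360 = -0.06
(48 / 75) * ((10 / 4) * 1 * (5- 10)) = -8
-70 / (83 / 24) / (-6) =3.37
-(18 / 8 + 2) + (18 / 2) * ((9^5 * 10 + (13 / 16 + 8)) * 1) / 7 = 85031353 / 112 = 759208.51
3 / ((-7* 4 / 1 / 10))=-15 / 14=-1.07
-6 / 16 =-3 / 8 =-0.38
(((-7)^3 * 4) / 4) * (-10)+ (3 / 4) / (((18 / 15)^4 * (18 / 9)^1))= 11854705 / 3456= 3430.18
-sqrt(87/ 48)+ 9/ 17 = 9/ 17 - sqrt(29)/ 4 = -0.82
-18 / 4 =-9 / 2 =-4.50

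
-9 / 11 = -0.82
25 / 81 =0.31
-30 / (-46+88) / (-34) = 5 / 238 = 0.02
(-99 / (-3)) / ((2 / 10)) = 165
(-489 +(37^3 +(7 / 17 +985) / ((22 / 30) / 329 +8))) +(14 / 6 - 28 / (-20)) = 506439425852 / 10070205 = 50290.88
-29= -29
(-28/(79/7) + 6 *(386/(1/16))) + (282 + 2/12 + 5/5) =17697589/474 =37336.69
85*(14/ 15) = 238/ 3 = 79.33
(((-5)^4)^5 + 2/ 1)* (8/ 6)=127156575520836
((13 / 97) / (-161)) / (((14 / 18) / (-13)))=0.01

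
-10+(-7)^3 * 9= -3097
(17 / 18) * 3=17 / 6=2.83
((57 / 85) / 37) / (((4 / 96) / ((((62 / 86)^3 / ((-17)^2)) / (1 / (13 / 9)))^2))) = 0.00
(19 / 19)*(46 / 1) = 46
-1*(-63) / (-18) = -7 / 2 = -3.50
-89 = -89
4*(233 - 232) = 4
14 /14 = 1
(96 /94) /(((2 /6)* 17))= 144 /799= 0.18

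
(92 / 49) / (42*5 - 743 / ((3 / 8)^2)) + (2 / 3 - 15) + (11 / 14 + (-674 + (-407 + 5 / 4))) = -1093.30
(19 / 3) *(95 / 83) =1805 / 249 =7.25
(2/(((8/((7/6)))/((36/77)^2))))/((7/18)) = 972/5929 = 0.16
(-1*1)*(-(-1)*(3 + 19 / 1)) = -22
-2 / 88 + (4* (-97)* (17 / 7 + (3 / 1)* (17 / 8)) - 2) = -1052685 / 308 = -3417.81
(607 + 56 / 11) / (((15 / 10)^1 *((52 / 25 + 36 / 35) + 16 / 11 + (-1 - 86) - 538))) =-2356550 / 3583023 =-0.66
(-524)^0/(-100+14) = -1/86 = -0.01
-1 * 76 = -76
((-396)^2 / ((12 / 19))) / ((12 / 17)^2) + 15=1993293 / 4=498323.25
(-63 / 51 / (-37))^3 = 0.00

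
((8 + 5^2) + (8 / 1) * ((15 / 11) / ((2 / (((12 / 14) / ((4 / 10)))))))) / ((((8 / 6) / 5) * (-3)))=-17205 / 308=-55.86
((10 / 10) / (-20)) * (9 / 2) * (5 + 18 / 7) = -477 / 280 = -1.70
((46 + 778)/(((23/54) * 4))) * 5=55620/23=2418.26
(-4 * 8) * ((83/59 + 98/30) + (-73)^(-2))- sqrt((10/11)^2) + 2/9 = -23382859964/155633445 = -150.24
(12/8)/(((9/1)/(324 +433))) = 757/6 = 126.17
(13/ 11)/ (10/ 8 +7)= 52/ 363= 0.14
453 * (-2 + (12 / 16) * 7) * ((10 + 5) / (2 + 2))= 5520.94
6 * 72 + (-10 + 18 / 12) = 423.50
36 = 36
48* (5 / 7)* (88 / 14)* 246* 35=12988800 / 7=1855542.86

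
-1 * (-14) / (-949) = -14 / 949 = -0.01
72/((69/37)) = 888/23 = 38.61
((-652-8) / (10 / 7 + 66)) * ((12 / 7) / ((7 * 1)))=-990 / 413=-2.40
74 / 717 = 0.10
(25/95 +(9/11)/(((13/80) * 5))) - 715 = -1939204/2717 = -713.73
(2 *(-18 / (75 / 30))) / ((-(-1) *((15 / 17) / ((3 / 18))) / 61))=-4148 / 25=-165.92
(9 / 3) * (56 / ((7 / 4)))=96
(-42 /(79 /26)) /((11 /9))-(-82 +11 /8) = 481881 /6952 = 69.32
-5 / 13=-0.38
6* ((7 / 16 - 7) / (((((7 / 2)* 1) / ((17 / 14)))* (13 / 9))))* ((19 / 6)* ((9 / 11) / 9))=-43605 / 16016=-2.72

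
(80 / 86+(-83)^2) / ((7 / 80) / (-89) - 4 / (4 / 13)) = -2109421040 / 3980381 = -529.95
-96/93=-32/31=-1.03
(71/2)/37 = 0.96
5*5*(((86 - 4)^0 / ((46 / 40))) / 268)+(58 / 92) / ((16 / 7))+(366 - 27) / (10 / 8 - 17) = -21919403 / 1035552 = -21.17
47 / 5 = 9.40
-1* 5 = -5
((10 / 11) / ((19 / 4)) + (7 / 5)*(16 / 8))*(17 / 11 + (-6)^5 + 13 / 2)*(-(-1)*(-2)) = 106843554 / 2299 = 46473.93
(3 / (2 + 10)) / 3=1 / 12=0.08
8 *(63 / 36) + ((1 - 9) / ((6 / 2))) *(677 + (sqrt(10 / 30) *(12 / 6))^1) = -5374 / 3 - 16 *sqrt(3) / 9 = -1794.41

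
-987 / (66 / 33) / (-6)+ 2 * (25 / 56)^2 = 82.65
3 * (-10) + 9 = -21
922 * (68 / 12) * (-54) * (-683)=192696156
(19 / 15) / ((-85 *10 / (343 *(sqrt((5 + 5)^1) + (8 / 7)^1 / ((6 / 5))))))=-6517 *sqrt(10) / 12750 - 1862 / 3825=-2.10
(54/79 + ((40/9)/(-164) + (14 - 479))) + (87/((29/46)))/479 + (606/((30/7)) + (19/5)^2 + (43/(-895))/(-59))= -1136285037002516/3686667939225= -308.21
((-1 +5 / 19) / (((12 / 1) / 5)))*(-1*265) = 9275 / 114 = 81.36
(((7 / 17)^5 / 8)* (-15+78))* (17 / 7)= 151263 / 668168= 0.23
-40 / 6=-20 / 3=-6.67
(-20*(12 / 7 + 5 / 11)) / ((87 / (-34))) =113560 / 6699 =16.95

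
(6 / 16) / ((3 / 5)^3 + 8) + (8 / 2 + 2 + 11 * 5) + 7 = 559063 / 8216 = 68.05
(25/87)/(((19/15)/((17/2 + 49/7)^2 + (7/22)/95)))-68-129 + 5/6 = -141.66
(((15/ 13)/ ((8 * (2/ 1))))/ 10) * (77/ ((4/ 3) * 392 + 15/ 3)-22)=-103785/ 658528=-0.16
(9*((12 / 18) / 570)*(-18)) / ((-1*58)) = 9 / 2755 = 0.00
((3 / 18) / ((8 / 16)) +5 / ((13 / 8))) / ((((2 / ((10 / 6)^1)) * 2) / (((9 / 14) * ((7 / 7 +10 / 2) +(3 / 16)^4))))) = 37363215 / 6815744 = 5.48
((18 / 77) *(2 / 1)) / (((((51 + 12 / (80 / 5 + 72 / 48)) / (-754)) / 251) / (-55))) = 94156.22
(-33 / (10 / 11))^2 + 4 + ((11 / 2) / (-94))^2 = 1167848309 / 883600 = 1321.69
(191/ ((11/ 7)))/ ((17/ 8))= 10696/ 187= 57.20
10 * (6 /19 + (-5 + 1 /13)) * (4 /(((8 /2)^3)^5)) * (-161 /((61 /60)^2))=103060125 /3854930280448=0.00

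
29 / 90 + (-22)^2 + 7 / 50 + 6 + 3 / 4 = 442091 / 900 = 491.21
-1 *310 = -310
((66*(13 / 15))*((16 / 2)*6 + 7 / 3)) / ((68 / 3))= 127.02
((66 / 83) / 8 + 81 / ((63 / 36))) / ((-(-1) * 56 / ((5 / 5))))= 107799 / 130144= 0.83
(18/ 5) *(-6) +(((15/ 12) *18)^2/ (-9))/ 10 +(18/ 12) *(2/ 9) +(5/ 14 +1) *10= -13.32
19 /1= 19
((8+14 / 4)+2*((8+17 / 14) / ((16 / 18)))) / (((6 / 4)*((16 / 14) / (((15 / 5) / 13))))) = 1805 / 416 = 4.34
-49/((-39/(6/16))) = 49/104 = 0.47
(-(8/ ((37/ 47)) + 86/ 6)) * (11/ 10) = -29909/ 1110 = -26.95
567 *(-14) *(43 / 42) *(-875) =7111125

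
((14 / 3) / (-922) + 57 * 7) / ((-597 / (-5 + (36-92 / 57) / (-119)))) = 2828026250 / 800055819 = 3.53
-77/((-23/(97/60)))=7469/1380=5.41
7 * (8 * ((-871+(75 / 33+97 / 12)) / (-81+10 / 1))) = 1590470 / 2343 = 678.82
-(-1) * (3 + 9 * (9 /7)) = 102 /7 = 14.57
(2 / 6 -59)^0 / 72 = 0.01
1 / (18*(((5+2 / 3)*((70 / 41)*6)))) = 41 / 42840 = 0.00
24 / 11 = 2.18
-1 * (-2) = 2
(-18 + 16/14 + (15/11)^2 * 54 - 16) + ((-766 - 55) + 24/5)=-3170507/4235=-748.64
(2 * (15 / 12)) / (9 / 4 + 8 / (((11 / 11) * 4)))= 10 / 17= 0.59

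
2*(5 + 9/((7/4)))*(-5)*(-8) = 5680/7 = 811.43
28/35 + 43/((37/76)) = 16488/185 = 89.12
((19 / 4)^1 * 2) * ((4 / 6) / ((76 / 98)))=49 / 6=8.17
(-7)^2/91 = 7/13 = 0.54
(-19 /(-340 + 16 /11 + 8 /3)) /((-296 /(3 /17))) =-1881 /55774688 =-0.00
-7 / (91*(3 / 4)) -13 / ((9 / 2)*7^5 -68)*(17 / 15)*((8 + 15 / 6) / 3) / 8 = -24200431 / 235758120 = -0.10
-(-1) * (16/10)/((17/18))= 144/85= 1.69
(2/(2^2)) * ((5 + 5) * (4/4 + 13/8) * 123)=1614.38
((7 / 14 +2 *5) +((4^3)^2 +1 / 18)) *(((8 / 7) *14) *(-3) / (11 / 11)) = -197114.67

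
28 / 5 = 5.60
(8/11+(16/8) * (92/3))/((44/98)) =50176/363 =138.23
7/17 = 0.41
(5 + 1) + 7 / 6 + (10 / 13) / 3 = 193 / 26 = 7.42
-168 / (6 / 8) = -224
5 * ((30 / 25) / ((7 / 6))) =36 / 7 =5.14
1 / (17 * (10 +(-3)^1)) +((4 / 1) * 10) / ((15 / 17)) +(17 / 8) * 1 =135565 / 2856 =47.47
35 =35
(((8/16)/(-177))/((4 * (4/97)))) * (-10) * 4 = 485/708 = 0.69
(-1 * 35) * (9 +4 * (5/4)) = -490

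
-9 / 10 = -0.90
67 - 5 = 62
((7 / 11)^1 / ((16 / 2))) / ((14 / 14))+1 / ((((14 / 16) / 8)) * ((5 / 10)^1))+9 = 16857 / 616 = 27.37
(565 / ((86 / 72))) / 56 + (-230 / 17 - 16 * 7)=-1198223 / 10234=-117.08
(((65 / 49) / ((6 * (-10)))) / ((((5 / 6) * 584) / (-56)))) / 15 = 0.00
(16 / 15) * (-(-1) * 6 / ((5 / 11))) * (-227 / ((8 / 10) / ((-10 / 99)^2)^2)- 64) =-196820862848 / 218317275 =-901.54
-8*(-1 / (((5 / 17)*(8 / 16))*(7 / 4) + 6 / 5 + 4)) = 5440 / 3711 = 1.47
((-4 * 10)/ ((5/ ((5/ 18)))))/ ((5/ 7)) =-28/ 9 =-3.11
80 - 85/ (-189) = 15205/ 189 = 80.45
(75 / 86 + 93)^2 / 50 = 65173329 / 369800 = 176.24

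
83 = 83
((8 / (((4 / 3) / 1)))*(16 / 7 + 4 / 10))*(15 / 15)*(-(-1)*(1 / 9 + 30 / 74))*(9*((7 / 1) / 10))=48504 / 925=52.44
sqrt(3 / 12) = 1 / 2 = 0.50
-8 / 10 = -4 / 5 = -0.80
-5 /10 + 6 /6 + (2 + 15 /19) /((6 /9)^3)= 1507 /152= 9.91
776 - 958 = -182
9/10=0.90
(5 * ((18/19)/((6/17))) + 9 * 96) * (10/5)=33342/19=1754.84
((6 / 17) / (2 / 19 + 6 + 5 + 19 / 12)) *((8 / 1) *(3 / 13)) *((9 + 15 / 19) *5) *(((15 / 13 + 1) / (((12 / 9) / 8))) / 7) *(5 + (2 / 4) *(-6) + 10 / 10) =115706880 / 8311589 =13.92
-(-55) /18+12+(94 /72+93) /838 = 457591 /30168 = 15.17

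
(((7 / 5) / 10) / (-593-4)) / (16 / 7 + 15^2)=-49 / 47491350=-0.00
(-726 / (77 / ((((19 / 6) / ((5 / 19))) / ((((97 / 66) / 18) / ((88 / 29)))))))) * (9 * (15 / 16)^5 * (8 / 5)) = -43972.39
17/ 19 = 0.89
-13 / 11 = -1.18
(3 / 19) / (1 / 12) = 36 / 19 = 1.89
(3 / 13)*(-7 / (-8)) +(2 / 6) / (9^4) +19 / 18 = 2574203 / 2047032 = 1.26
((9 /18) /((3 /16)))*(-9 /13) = -24 /13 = -1.85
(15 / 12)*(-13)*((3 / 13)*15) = -56.25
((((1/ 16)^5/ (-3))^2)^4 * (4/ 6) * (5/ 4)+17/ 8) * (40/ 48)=611293155461163445453816481950035221862614055172177945/ 345200840731009945668037542748255184110652642920759296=1.77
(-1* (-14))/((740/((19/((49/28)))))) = 38/185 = 0.21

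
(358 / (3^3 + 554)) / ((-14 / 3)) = -537 / 4067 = -0.13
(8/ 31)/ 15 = 8/ 465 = 0.02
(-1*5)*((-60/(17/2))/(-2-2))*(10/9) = -500/51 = -9.80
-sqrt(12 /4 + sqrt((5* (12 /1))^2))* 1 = -3* sqrt(7) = -7.94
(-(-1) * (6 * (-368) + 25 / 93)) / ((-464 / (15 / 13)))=1026595 / 186992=5.49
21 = 21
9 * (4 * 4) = 144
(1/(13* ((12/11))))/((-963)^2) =11/144669564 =0.00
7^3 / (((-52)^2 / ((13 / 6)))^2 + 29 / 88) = 30184 / 137060381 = 0.00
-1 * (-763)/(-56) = -109/8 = -13.62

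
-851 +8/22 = -9357/11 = -850.64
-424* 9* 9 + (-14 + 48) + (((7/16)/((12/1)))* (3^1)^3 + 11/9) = -19761289/576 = -34307.79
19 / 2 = 9.50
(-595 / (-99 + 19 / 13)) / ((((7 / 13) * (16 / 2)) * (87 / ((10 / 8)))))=71825 / 3530112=0.02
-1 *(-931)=931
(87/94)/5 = 87/470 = 0.19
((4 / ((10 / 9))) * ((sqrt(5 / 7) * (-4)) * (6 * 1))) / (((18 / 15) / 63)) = -648 * sqrt(35) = -3833.62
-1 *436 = -436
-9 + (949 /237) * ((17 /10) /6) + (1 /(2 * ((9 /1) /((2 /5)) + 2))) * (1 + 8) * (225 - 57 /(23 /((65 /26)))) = 32.32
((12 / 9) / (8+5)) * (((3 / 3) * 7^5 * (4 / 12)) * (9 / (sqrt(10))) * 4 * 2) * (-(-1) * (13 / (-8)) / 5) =-4251.87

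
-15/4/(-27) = 5/36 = 0.14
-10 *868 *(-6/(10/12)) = 62496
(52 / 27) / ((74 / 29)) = 754 / 999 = 0.75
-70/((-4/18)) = 315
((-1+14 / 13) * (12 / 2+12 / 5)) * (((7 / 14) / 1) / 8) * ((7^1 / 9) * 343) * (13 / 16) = 16807 / 1920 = 8.75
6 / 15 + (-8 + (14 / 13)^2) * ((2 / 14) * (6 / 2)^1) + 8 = 32346 / 5915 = 5.47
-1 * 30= -30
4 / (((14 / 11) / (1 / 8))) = 11 / 28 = 0.39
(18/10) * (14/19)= 126/95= 1.33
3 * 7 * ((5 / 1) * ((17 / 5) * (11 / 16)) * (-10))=-19635 / 8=-2454.38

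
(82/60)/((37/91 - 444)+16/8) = -3731/1205550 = -0.00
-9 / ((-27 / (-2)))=-2 / 3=-0.67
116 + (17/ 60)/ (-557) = 3876703/ 33420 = 116.00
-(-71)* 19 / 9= 1349 / 9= 149.89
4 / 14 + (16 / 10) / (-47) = 414 / 1645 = 0.25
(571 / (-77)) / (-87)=571 / 6699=0.09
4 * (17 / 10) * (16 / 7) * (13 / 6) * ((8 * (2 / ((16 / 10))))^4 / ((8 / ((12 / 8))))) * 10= 4420000 / 7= 631428.57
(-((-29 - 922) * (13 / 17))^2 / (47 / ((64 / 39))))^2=62910945292455936 / 184497889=340984634.75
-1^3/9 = -1/9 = -0.11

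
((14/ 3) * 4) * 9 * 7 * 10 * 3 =35280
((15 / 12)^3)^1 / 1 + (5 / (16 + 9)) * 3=817 / 320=2.55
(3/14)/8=3/112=0.03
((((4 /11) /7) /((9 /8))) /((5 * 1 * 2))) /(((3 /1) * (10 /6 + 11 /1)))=8 /65835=0.00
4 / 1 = 4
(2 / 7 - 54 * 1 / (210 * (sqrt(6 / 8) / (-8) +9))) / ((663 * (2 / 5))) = 31099 / 32073951 - 8 * sqrt(3) / 10691317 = 0.00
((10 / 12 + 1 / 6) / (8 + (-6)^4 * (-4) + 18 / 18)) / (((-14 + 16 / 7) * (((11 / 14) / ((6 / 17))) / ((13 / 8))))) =0.00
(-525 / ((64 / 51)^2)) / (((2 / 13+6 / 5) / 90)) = -3994160625 / 180224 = -22162.20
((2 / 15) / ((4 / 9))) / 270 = 1 / 900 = 0.00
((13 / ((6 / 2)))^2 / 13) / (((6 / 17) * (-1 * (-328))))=221 / 17712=0.01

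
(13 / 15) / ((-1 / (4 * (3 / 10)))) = -1.04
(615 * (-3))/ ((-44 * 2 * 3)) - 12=-5.01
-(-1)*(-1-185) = -186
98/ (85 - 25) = 49/ 30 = 1.63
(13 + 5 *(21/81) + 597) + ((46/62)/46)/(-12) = 4093231/6696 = 611.29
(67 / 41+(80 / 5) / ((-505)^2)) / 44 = 0.04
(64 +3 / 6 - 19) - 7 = 77 / 2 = 38.50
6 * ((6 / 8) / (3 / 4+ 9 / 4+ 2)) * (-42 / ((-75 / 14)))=882 / 125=7.06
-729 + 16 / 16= -728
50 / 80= 5 / 8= 0.62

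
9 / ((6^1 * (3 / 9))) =9 / 2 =4.50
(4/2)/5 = 2/5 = 0.40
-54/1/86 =-27/43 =-0.63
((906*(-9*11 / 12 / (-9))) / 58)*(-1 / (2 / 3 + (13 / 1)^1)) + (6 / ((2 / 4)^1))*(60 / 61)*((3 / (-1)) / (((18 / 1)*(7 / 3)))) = -3839901 / 2030812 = -1.89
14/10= 7/5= 1.40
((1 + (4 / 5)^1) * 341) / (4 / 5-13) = -3069 / 61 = -50.31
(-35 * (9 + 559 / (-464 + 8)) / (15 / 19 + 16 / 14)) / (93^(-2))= -2503957575 / 2056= -1217878.20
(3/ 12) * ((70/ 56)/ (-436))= -5/ 6976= -0.00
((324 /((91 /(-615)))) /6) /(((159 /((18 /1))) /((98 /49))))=-398520 /4823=-82.63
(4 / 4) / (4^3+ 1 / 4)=0.02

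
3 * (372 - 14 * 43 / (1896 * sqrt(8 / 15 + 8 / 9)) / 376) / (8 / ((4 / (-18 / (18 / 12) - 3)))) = -37.20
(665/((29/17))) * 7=79135/29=2728.79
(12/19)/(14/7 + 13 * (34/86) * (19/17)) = 172/2109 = 0.08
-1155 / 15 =-77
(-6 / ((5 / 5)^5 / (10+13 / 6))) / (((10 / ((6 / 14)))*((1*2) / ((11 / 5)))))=-2409 / 700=-3.44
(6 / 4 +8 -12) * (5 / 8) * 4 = -25 / 4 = -6.25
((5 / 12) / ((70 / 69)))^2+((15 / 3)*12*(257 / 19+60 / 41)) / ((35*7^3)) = 29160395 / 119704256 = 0.24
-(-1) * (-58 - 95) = -153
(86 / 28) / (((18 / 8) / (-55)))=-4730 / 63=-75.08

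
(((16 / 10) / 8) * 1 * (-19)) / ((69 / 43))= -817 / 345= -2.37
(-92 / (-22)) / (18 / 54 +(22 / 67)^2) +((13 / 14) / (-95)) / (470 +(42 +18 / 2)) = 429256812697 / 45283668430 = 9.48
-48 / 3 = -16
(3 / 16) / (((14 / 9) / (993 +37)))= 13905 / 112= 124.15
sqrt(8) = 2 * sqrt(2) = 2.83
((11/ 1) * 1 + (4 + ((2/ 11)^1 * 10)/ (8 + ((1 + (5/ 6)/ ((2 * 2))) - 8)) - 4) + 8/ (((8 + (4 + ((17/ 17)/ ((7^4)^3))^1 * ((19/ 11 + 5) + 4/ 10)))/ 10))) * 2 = 570083073290286/ 14868084731753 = 38.34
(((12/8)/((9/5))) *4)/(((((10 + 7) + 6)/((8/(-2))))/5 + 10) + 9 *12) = 200/7011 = 0.03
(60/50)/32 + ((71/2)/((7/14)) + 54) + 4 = 10323/80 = 129.04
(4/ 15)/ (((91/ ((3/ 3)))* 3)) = 4/ 4095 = 0.00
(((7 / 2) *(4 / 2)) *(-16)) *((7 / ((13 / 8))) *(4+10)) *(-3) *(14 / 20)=921984 / 65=14184.37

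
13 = 13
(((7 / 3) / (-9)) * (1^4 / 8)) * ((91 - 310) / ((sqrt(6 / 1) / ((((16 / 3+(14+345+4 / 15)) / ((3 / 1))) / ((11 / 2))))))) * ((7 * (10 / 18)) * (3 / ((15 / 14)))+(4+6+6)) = 10247083 * sqrt(6) / 14580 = 1721.54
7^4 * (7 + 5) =28812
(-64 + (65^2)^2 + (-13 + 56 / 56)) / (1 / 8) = 142804392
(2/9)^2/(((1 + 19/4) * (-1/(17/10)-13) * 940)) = -68/101132955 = -0.00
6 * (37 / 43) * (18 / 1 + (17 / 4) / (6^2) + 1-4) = 80549 / 1032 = 78.05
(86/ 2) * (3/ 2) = 129/ 2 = 64.50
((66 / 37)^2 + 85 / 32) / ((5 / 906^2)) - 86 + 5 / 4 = 52478997303 / 54760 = 958345.46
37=37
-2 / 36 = -1 / 18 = -0.06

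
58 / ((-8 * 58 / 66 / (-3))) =99 / 4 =24.75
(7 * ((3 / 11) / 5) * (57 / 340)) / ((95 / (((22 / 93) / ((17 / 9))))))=189 / 2239750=0.00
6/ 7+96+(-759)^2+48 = 4033581/ 7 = 576225.86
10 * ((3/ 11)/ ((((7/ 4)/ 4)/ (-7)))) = -480/ 11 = -43.64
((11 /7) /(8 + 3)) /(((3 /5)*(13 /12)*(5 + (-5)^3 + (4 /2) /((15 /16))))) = -75 /40222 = -0.00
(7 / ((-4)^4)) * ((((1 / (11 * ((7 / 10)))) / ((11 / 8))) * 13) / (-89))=-65 / 172304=-0.00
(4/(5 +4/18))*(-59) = -45.19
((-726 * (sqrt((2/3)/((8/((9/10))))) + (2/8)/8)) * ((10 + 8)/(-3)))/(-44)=-99 * sqrt(30)/20 - 99/32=-30.21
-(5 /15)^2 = -1 /9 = -0.11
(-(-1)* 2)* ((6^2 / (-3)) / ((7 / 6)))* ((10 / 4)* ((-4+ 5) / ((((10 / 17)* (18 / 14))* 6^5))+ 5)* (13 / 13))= -3499319 / 13608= -257.15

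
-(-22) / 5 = 22 / 5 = 4.40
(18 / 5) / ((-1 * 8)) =-9 / 20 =-0.45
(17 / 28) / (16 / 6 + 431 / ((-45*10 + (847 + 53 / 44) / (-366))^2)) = 2705979355874691 / 11894474900846048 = 0.23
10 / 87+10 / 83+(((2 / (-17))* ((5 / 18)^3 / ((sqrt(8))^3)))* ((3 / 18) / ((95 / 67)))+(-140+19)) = -872041 / 7221 - 1675* sqrt(2) / 180838656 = -120.76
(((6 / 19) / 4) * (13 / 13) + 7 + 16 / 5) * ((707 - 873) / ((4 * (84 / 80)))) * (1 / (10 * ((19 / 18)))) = -69471 / 1805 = -38.49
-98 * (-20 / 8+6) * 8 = -2744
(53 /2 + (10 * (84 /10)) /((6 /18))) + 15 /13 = 7271 /26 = 279.65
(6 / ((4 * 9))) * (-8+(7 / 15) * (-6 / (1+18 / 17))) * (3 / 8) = -117 / 200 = -0.58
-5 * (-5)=25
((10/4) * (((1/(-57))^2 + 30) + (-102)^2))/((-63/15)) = -847501675/136458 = -6210.71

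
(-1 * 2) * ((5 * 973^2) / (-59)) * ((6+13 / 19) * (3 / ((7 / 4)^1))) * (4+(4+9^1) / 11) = 6183492840 / 649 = 9527723.94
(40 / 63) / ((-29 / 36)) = -160 / 203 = -0.79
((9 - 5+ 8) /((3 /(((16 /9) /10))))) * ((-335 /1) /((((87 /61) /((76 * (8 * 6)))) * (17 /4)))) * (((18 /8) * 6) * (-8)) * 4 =30534402048 /493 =61935906.79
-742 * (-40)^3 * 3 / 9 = 47488000 / 3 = 15829333.33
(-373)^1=-373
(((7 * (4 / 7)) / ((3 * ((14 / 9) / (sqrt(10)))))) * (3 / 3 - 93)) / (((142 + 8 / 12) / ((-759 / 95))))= 314226 * sqrt(10) / 71155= 13.96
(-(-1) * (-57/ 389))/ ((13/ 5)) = -0.06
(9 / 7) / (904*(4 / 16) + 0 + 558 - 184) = 3 / 1400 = 0.00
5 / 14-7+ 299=4093 / 14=292.36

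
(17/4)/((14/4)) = 1.21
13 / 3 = 4.33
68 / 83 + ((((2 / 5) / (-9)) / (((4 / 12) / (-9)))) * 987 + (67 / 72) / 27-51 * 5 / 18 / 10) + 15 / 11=10517897789 / 8874360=1185.20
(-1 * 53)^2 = 2809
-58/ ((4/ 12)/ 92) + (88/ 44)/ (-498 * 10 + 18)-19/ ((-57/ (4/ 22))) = -436872685/ 27291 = -16007.94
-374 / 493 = -22 / 29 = -0.76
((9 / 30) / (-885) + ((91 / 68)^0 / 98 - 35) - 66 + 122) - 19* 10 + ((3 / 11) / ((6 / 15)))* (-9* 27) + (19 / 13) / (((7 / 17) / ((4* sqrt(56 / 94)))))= -532145139 / 1590050 + 2584* sqrt(329) / 4277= -323.71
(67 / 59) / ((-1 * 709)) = -67 / 41831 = -0.00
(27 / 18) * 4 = 6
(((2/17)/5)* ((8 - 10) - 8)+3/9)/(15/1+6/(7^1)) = 35/5661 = 0.01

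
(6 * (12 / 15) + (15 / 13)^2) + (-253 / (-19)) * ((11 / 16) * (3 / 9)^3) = 44877283 / 6935760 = 6.47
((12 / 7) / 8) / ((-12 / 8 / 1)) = -1 / 7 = -0.14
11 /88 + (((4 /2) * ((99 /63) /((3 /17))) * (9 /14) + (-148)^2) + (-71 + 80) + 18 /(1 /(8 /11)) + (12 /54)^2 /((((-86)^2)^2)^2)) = 21937.66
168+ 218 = 386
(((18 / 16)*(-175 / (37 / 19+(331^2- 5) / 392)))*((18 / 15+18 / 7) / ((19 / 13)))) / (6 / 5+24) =-0.07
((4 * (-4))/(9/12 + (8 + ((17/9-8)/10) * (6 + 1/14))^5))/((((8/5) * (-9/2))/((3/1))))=1355006693376/295381064330885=0.00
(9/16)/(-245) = -9/3920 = -0.00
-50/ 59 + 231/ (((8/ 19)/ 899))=232796549/ 472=493213.03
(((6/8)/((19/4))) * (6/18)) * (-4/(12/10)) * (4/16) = -5/114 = -0.04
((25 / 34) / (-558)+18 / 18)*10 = 94735 / 9486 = 9.99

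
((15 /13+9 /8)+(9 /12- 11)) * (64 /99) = -6632 /1287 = -5.15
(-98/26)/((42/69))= -161/26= -6.19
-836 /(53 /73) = -61028 /53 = -1151.47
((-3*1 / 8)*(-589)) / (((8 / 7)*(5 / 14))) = 86583 / 160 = 541.14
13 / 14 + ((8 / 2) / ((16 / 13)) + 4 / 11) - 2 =783 / 308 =2.54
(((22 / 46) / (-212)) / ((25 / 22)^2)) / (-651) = 0.00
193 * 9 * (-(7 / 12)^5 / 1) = -3243751 / 27648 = -117.32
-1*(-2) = 2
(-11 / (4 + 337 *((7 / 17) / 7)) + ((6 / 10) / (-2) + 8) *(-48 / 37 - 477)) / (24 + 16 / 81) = -110390027 / 725200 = -152.22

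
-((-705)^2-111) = -496914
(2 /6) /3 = 1 /9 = 0.11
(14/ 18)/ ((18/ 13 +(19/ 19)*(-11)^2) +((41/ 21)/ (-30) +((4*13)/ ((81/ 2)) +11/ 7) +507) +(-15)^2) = 57330/ 63182363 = 0.00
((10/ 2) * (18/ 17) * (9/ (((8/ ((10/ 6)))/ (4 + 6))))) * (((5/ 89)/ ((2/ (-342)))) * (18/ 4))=-25970625/ 6052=-4291.25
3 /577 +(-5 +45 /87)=-74923 /16733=-4.48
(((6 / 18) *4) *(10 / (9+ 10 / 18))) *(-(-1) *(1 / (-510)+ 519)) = 529378 / 731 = 724.18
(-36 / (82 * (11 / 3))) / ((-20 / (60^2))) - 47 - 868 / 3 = -425899 / 1353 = -314.78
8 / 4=2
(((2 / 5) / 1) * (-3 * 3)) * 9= -162 / 5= -32.40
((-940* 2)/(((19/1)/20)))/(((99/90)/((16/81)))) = -6016000/16929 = -355.37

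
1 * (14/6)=7/3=2.33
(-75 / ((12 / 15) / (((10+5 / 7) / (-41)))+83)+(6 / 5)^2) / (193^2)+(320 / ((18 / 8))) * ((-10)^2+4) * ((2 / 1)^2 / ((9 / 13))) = 193236626602747807 / 2261141877825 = 85459.75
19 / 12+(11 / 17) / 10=1.65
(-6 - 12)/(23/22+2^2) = -132/37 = -3.57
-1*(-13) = 13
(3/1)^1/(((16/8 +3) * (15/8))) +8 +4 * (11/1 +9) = 2208/25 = 88.32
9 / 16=0.56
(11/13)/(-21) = -11/273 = -0.04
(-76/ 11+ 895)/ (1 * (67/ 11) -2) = 9769/ 45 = 217.09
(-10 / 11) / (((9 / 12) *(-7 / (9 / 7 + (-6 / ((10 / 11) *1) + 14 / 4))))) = -508 / 1617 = -0.31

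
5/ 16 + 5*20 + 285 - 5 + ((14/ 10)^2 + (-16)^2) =255309/ 400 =638.27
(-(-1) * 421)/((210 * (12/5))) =421/504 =0.84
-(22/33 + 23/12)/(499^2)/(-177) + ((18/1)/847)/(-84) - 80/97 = -250934405714219/304164684528012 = -0.82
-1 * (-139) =139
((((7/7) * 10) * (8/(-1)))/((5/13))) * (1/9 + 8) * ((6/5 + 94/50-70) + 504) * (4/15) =-663662272/3375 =-196640.67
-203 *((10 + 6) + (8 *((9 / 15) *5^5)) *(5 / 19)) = -15286712 / 19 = -804563.79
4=4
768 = 768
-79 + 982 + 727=1630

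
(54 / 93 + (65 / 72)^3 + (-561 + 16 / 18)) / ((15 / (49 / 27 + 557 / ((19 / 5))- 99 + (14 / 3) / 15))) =-824323722333989 / 445182220800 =-1851.65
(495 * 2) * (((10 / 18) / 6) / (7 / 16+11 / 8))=50.57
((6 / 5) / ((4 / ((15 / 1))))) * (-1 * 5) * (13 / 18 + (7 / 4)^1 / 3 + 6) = -1315 / 8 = -164.38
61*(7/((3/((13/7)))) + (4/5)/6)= 4087/15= 272.47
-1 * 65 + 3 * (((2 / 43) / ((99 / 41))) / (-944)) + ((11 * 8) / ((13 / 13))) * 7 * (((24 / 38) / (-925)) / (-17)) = -13002207047719 / 200109934200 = -64.98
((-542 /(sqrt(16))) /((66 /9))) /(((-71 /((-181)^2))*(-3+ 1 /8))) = -53269386 /17963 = -2965.51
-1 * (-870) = 870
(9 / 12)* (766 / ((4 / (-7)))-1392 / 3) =-10827 / 8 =-1353.38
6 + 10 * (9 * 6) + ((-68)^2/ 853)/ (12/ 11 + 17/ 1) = 92732726/ 169747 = 546.30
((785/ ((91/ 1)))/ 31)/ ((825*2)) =157/ 930930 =0.00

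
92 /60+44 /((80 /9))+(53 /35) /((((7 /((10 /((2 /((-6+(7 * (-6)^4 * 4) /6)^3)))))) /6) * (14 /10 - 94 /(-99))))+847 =2083174893188972083 /3419220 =609254418606.87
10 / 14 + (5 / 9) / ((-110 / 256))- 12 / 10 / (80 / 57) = -198703 / 138600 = -1.43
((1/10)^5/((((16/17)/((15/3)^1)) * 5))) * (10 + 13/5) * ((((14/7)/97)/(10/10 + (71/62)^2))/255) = 20181/4309225000000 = 0.00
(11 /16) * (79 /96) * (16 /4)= 869 /384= 2.26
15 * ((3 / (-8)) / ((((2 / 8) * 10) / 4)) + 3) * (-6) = -216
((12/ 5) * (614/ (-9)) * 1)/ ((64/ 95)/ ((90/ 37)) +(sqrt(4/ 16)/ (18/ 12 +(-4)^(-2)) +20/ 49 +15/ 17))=-583066680/ 6721441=-86.75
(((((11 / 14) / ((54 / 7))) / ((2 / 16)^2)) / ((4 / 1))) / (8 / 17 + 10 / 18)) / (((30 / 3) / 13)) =4862 / 2355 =2.06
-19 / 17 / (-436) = 19 / 7412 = 0.00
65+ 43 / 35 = 2318 / 35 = 66.23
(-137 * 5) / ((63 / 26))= -17810 / 63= -282.70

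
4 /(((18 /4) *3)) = 8 /27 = 0.30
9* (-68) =-612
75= 75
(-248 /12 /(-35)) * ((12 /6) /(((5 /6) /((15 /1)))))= 744 /35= 21.26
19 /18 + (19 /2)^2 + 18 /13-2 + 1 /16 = 169889 /1872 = 90.75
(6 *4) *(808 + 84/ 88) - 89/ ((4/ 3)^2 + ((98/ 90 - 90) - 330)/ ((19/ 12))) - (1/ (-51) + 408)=2395908095099/ 126052212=19007.27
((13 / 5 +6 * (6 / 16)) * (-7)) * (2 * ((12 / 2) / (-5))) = 2037 / 25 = 81.48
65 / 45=13 / 9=1.44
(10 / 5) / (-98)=-1 / 49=-0.02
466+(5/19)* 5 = 8879/19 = 467.32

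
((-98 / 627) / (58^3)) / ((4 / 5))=-245 / 244670448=-0.00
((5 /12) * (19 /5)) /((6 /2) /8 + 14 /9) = 114 /139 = 0.82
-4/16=-1/4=-0.25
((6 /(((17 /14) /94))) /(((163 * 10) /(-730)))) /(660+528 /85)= -240170 /769197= -0.31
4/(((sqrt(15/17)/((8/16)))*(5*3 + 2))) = 2*sqrt(255)/255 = 0.13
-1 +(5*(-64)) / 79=-399 / 79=-5.05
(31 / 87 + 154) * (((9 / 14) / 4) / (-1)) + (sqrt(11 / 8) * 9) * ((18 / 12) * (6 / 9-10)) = -63 * sqrt(22) / 2-40287 / 1624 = -172.56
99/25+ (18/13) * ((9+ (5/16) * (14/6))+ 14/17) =820857/44200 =18.57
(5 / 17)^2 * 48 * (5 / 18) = 1000 / 867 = 1.15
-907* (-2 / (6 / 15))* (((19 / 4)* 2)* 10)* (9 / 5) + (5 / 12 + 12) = 9305969 / 12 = 775497.42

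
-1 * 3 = -3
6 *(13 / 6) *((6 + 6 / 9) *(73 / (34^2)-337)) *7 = -59074015 / 289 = -204408.36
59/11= 5.36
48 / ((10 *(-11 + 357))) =12 / 865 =0.01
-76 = -76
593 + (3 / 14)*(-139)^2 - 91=64991 / 14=4642.21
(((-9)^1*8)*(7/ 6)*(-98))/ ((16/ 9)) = 9261/ 2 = 4630.50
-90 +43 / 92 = -8237 / 92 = -89.53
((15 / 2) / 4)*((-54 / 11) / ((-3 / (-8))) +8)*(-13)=1365 / 11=124.09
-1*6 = -6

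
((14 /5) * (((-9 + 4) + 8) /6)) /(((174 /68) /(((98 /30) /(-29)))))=-11662 /189225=-0.06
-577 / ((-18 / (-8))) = -2308 / 9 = -256.44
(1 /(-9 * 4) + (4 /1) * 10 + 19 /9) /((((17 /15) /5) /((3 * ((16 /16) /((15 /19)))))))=47975 /68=705.51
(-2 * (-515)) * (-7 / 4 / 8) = -3605 / 16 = -225.31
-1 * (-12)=12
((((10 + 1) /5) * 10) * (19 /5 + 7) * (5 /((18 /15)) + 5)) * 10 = 21780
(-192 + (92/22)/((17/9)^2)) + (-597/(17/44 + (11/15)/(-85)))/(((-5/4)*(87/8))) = -74.56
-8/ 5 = -1.60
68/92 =17/23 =0.74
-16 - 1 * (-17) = 1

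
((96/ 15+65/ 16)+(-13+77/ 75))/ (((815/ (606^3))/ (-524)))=4404592411254/ 20375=216176314.66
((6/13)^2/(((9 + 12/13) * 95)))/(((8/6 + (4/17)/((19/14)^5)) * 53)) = 19939113/6474559405925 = 0.00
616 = 616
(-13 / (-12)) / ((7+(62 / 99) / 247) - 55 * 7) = -105963 / 36972688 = -0.00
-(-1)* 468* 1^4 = 468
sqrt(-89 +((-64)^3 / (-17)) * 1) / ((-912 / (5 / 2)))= -35 * sqrt(10047) / 10336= -0.34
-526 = -526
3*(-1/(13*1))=-3/13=-0.23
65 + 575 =640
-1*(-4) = 4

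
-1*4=-4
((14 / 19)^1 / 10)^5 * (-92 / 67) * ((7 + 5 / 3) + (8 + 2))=-86589664 / 1555299684375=-0.00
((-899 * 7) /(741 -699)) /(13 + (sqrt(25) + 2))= -899 /120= -7.49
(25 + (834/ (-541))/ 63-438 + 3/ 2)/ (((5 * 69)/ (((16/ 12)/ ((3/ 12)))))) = -74805272/ 11758635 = -6.36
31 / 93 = 1 / 3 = 0.33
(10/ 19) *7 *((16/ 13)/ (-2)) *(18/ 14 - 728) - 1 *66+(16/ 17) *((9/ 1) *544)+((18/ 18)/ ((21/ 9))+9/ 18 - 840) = 18502167/ 3458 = 5350.54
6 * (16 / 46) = 48 / 23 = 2.09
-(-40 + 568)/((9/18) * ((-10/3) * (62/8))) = 6336/155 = 40.88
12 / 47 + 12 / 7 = 648 / 329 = 1.97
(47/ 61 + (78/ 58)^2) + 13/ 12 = 2254609/ 615612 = 3.66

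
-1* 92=-92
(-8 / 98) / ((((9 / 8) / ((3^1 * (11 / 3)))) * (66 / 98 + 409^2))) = -176 / 36885609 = -0.00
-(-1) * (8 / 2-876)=-872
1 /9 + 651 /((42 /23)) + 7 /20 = 64253 /180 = 356.96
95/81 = 1.17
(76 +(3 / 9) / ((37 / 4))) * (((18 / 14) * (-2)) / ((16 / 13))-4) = -359755 / 777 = -463.01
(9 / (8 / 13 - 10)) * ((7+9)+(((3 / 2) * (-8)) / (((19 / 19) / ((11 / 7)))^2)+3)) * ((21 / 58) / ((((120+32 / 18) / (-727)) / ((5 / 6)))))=-18.37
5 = 5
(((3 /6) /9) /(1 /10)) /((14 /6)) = 5 /21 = 0.24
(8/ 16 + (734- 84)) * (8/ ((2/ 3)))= 7806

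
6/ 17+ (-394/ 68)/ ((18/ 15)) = -913/ 204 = -4.48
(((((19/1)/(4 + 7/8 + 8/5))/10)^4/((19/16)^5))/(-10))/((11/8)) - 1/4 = -4706649253541/18809417144980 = -0.25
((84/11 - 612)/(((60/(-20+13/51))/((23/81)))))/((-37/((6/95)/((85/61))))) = -82389772/1190932875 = -0.07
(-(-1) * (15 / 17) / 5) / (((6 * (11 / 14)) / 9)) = 63 / 187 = 0.34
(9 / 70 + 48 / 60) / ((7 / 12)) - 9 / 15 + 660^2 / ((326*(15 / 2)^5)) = 28253899 / 26956125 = 1.05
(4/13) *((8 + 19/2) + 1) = 74/13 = 5.69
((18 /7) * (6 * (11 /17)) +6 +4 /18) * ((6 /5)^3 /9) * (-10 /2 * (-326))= 5071.65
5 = 5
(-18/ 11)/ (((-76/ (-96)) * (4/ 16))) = -1728/ 209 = -8.27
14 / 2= 7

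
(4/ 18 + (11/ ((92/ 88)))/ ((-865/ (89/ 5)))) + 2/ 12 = 308641/ 1790550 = 0.17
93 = 93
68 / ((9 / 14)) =952 / 9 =105.78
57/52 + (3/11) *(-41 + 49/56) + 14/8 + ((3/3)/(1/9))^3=824713/1144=720.90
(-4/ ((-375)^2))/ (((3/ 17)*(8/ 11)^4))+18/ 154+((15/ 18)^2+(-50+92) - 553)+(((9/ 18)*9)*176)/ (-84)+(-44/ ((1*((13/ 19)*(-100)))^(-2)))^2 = 183930278681857922481042851/ 4334997744000000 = 42429152111.19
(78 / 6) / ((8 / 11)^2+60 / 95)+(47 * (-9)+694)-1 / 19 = 14302717 / 50692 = 282.15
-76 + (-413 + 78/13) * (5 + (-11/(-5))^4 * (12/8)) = -20515411/1250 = -16412.33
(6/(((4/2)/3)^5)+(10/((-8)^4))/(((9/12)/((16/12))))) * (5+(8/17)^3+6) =954585205/1886592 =505.98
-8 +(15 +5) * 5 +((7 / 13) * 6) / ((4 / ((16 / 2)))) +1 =1293 / 13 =99.46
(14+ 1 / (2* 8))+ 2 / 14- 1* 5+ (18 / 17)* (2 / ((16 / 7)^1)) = 19291 / 1904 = 10.13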